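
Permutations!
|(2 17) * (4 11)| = 2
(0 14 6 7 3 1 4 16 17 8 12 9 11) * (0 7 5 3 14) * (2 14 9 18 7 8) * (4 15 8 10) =(1 15 8 12 18 7 9 11 10 4 16 17 2 14 6 5 3) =[0, 15, 14, 1, 16, 3, 5, 9, 12, 11, 4, 10, 18, 13, 6, 8, 17, 2, 7]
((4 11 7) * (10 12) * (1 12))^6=(12)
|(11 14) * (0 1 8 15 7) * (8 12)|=|(0 1 12 8 15 7)(11 14)|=6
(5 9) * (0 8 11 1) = [8, 0, 2, 3, 4, 9, 6, 7, 11, 5, 10, 1] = (0 8 11 1)(5 9)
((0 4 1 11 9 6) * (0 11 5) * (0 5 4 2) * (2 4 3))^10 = (6 11 9)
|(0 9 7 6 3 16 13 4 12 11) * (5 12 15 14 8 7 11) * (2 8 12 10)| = 39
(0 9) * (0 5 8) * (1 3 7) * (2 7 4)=(0 9 5 8)(1 3 4 2 7)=[9, 3, 7, 4, 2, 8, 6, 1, 0, 5]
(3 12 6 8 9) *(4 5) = (3 12 6 8 9)(4 5) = [0, 1, 2, 12, 5, 4, 8, 7, 9, 3, 10, 11, 6]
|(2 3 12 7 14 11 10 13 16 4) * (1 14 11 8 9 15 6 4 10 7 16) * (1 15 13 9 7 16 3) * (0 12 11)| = 16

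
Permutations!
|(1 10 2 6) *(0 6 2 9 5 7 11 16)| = 9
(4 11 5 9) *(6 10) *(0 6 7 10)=(0 6)(4 11 5 9)(7 10)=[6, 1, 2, 3, 11, 9, 0, 10, 8, 4, 7, 5]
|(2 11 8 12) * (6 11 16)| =|(2 16 6 11 8 12)| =6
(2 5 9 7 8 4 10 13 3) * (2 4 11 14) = (2 5 9 7 8 11 14)(3 4 10 13) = [0, 1, 5, 4, 10, 9, 6, 8, 11, 7, 13, 14, 12, 3, 2]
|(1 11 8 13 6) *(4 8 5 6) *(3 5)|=|(1 11 3 5 6)(4 8 13)|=15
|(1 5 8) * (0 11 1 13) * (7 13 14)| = |(0 11 1 5 8 14 7 13)| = 8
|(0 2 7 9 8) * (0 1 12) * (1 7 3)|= 15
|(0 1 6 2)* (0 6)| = 2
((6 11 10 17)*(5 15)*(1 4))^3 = ((1 4)(5 15)(6 11 10 17))^3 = (1 4)(5 15)(6 17 10 11)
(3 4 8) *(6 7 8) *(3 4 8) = [0, 1, 2, 8, 6, 5, 7, 3, 4] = (3 8 4 6 7)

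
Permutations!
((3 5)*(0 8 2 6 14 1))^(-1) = ((0 8 2 6 14 1)(3 5))^(-1) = (0 1 14 6 2 8)(3 5)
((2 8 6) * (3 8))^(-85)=(2 6 8 3)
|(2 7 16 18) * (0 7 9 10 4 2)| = 4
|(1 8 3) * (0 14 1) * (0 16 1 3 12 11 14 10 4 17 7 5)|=|(0 10 4 17 7 5)(1 8 12 11 14 3 16)|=42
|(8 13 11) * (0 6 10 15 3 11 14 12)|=|(0 6 10 15 3 11 8 13 14 12)|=10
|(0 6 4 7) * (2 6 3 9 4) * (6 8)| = |(0 3 9 4 7)(2 8 6)| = 15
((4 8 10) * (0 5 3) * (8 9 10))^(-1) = (0 3 5)(4 10 9)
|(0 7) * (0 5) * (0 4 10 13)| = 6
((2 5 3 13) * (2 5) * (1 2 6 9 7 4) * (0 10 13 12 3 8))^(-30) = ((0 10 13 5 8)(1 2 6 9 7 4)(3 12))^(-30) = (13)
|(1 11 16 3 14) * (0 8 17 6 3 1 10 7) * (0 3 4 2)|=12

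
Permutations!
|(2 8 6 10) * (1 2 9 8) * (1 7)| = 12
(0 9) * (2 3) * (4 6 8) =(0 9)(2 3)(4 6 8) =[9, 1, 3, 2, 6, 5, 8, 7, 4, 0]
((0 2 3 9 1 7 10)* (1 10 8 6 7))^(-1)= ((0 2 3 9 10)(6 7 8))^(-1)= (0 10 9 3 2)(6 8 7)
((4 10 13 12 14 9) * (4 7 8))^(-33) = (4 8 7 9 14 12 13 10)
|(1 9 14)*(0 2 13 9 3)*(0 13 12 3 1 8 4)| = |(0 2 12 3 13 9 14 8 4)| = 9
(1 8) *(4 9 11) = [0, 8, 2, 3, 9, 5, 6, 7, 1, 11, 10, 4] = (1 8)(4 9 11)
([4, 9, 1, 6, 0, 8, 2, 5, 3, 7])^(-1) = (0 4)(1 2 6 3 8 5 7 9)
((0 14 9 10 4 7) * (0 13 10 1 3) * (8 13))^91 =(0 14 9 1 3)(4 7 8 13 10)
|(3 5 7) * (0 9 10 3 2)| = |(0 9 10 3 5 7 2)| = 7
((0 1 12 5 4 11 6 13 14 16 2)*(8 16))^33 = ((0 1 12 5 4 11 6 13 14 8 16 2))^33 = (0 8 6 5)(1 16 13 4)(2 14 11 12)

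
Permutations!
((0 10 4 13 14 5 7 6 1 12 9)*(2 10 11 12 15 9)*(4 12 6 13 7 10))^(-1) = ((0 11 6 1 15 9)(2 4 7 13 14 5 10 12))^(-1) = (0 9 15 1 6 11)(2 12 10 5 14 13 7 4)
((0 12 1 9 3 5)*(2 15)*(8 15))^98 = (0 1 3)(2 15 8)(5 12 9)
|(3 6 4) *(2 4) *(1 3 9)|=6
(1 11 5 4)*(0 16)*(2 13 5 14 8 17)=(0 16)(1 11 14 8 17 2 13 5 4)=[16, 11, 13, 3, 1, 4, 6, 7, 17, 9, 10, 14, 12, 5, 8, 15, 0, 2]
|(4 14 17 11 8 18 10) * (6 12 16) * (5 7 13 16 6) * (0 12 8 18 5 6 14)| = 24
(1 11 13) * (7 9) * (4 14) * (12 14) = (1 11 13)(4 12 14)(7 9) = [0, 11, 2, 3, 12, 5, 6, 9, 8, 7, 10, 13, 14, 1, 4]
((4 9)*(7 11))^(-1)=((4 9)(7 11))^(-1)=(4 9)(7 11)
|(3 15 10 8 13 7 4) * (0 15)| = |(0 15 10 8 13 7 4 3)| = 8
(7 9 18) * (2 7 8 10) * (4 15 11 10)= [0, 1, 7, 3, 15, 5, 6, 9, 4, 18, 2, 10, 12, 13, 14, 11, 16, 17, 8]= (2 7 9 18 8 4 15 11 10)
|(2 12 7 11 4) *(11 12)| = |(2 11 4)(7 12)| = 6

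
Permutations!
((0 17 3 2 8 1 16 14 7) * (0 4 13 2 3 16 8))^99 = (0 14 13 17 7 2 16 4)(1 8)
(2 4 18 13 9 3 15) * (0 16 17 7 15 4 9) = (0 16 17 7 15 2 9 3 4 18 13) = [16, 1, 9, 4, 18, 5, 6, 15, 8, 3, 10, 11, 12, 0, 14, 2, 17, 7, 13]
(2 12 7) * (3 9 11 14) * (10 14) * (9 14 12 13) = (2 13 9 11 10 12 7)(3 14) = [0, 1, 13, 14, 4, 5, 6, 2, 8, 11, 12, 10, 7, 9, 3]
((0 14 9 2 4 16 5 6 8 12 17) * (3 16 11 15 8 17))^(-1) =((0 14 9 2 4 11 15 8 12 3 16 5 6 17))^(-1) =(0 17 6 5 16 3 12 8 15 11 4 2 9 14)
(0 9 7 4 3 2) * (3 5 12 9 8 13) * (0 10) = (0 8 13 3 2 10)(4 5 12 9 7) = [8, 1, 10, 2, 5, 12, 6, 4, 13, 7, 0, 11, 9, 3]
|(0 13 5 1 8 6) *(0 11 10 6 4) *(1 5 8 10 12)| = |(0 13 8 4)(1 10 6 11 12)| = 20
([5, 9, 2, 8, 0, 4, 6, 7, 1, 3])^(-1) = [4, 8, 2, 9, 5, 0, 6, 7, 3, 1]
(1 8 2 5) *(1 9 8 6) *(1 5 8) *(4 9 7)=(1 6 5 7 4 9)(2 8)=[0, 6, 8, 3, 9, 7, 5, 4, 2, 1]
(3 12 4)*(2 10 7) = (2 10 7)(3 12 4) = [0, 1, 10, 12, 3, 5, 6, 2, 8, 9, 7, 11, 4]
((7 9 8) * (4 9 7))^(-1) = ((4 9 8))^(-1) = (4 8 9)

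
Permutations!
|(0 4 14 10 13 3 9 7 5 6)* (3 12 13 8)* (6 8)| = 10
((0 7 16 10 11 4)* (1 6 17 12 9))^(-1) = (0 4 11 10 16 7)(1 9 12 17 6)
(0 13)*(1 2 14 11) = (0 13)(1 2 14 11) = [13, 2, 14, 3, 4, 5, 6, 7, 8, 9, 10, 1, 12, 0, 11]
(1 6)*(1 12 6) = [0, 1, 2, 3, 4, 5, 12, 7, 8, 9, 10, 11, 6] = (6 12)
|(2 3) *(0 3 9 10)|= |(0 3 2 9 10)|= 5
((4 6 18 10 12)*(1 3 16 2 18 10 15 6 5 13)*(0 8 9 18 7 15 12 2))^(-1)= (0 16 3 1 13 5 4 12 18 9 8)(2 10 6 15 7)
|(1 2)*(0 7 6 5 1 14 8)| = |(0 7 6 5 1 2 14 8)| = 8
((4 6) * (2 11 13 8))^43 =((2 11 13 8)(4 6))^43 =(2 8 13 11)(4 6)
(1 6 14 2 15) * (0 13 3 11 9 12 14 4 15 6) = (0 13 3 11 9 12 14 2 6 4 15 1) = [13, 0, 6, 11, 15, 5, 4, 7, 8, 12, 10, 9, 14, 3, 2, 1]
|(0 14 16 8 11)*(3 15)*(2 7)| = 10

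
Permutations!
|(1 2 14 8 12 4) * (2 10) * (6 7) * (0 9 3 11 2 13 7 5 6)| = |(0 9 3 11 2 14 8 12 4 1 10 13 7)(5 6)| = 26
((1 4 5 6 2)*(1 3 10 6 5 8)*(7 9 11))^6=((1 4 8)(2 3 10 6)(7 9 11))^6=(11)(2 10)(3 6)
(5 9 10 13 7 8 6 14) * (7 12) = (5 9 10 13 12 7 8 6 14) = [0, 1, 2, 3, 4, 9, 14, 8, 6, 10, 13, 11, 7, 12, 5]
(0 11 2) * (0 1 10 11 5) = (0 5)(1 10 11 2) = [5, 10, 1, 3, 4, 0, 6, 7, 8, 9, 11, 2]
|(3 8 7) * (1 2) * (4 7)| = 4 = |(1 2)(3 8 4 7)|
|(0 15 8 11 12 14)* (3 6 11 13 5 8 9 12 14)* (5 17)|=|(0 15 9 12 3 6 11 14)(5 8 13 17)|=8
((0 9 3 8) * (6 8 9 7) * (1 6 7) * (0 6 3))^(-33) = (0 9 3 1)(6 8)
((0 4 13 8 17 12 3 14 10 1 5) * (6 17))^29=(0 17 1 8 14 4 12 5 6 10 13 3)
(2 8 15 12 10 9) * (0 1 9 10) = [1, 9, 8, 3, 4, 5, 6, 7, 15, 2, 10, 11, 0, 13, 14, 12] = (0 1 9 2 8 15 12)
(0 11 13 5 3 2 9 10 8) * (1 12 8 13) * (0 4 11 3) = (0 3 2 9 10 13 5)(1 12 8 4 11) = [3, 12, 9, 2, 11, 0, 6, 7, 4, 10, 13, 1, 8, 5]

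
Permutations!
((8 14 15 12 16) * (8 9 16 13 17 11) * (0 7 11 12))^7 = (0 7 11 8 14 15)(9 16)(12 13 17)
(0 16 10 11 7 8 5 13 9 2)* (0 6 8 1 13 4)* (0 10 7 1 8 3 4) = (0 16 7 8 5)(1 13 9 2 6 3 4 10 11) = [16, 13, 6, 4, 10, 0, 3, 8, 5, 2, 11, 1, 12, 9, 14, 15, 7]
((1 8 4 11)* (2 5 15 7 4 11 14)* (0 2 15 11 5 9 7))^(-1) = ((0 2 9 7 4 14 15)(1 8 5 11))^(-1) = (0 15 14 4 7 9 2)(1 11 5 8)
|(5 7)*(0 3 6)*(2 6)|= |(0 3 2 6)(5 7)|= 4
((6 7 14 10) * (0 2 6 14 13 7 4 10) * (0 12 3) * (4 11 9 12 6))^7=(0 9 14 2 12 6 4 3 11 10)(7 13)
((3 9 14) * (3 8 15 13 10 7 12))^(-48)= ((3 9 14 8 15 13 10 7 12))^(-48)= (3 10 8)(7 15 9)(12 13 14)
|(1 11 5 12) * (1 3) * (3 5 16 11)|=|(1 3)(5 12)(11 16)|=2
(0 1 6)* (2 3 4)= [1, 6, 3, 4, 2, 5, 0]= (0 1 6)(2 3 4)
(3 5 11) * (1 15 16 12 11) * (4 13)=(1 15 16 12 11 3 5)(4 13)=[0, 15, 2, 5, 13, 1, 6, 7, 8, 9, 10, 3, 11, 4, 14, 16, 12]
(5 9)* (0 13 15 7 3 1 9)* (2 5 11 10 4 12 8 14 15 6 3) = [13, 9, 5, 1, 12, 0, 3, 2, 14, 11, 4, 10, 8, 6, 15, 7] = (0 13 6 3 1 9 11 10 4 12 8 14 15 7 2 5)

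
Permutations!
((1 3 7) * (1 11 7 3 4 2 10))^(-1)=(1 10 2 4)(7 11)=((1 4 2 10)(7 11))^(-1)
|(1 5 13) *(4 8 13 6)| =|(1 5 6 4 8 13)| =6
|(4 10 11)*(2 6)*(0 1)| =6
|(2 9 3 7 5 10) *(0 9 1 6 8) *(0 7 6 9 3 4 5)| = |(0 3 6 8 7)(1 9 4 5 10 2)| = 30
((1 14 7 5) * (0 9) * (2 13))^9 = (0 9)(1 14 7 5)(2 13)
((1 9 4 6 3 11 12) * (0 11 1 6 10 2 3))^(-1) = ((0 11 12 6)(1 9 4 10 2 3))^(-1) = (0 6 12 11)(1 3 2 10 4 9)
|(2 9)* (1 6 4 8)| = 4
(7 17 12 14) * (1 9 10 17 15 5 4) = (1 9 10 17 12 14 7 15 5 4) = [0, 9, 2, 3, 1, 4, 6, 15, 8, 10, 17, 11, 14, 13, 7, 5, 16, 12]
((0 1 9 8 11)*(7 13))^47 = (0 9 11 1 8)(7 13)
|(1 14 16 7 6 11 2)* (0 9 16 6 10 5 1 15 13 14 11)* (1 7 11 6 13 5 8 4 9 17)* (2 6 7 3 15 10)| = |(0 17 1 7 2 10 8 4 9 16 11 6)(3 15 5)(13 14)| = 12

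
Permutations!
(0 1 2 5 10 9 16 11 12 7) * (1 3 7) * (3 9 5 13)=(0 9 16 11 12 1 2 13 3 7)(5 10)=[9, 2, 13, 7, 4, 10, 6, 0, 8, 16, 5, 12, 1, 3, 14, 15, 11]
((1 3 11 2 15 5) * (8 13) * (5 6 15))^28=(15)(1 2 3 5 11)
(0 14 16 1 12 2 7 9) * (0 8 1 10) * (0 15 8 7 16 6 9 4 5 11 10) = (0 14 6 9 7 4 5 11 10 15 8 1 12 2 16) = [14, 12, 16, 3, 5, 11, 9, 4, 1, 7, 15, 10, 2, 13, 6, 8, 0]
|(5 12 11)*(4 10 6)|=3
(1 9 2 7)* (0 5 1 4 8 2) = [5, 9, 7, 3, 8, 1, 6, 4, 2, 0] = (0 5 1 9)(2 7 4 8)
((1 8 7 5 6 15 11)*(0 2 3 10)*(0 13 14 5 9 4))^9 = ((0 2 3 10 13 14 5 6 15 11 1 8 7 9 4))^9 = (0 11 10 7 5)(1 13 9 6 2)(3 8 14 4 15)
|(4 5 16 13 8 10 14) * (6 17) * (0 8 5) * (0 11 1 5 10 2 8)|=8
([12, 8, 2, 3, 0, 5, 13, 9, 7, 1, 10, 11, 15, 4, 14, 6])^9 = (0 6)(1 8 7 9)(4 15)(12 13)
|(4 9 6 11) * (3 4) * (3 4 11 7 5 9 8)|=4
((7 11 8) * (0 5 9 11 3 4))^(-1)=(0 4 3 7 8 11 9 5)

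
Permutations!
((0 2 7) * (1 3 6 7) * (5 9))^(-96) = ((0 2 1 3 6 7)(5 9))^(-96) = (9)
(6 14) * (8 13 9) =[0, 1, 2, 3, 4, 5, 14, 7, 13, 8, 10, 11, 12, 9, 6] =(6 14)(8 13 9)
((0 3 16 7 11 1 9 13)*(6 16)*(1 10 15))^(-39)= ((0 3 6 16 7 11 10 15 1 9 13))^(-39)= (0 11 13 7 9 16 1 6 15 3 10)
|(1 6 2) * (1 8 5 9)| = 6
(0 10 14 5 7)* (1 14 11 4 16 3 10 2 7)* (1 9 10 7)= (0 2 1 14 5 9 10 11 4 16 3 7)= [2, 14, 1, 7, 16, 9, 6, 0, 8, 10, 11, 4, 12, 13, 5, 15, 3]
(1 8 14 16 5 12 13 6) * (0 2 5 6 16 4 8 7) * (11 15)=[2, 7, 5, 3, 8, 12, 1, 0, 14, 9, 10, 15, 13, 16, 4, 11, 6]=(0 2 5 12 13 16 6 1 7)(4 8 14)(11 15)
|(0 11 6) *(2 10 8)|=3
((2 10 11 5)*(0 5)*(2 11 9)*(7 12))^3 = ((0 5 11)(2 10 9)(7 12))^3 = (7 12)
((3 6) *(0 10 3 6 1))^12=(10)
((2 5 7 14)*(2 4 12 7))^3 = (2 5)(4 14 7 12)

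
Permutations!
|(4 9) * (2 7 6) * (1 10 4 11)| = 15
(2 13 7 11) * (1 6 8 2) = (1 6 8 2 13 7 11) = [0, 6, 13, 3, 4, 5, 8, 11, 2, 9, 10, 1, 12, 7]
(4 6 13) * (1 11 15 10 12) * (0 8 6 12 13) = (0 8 6)(1 11 15 10 13 4 12) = [8, 11, 2, 3, 12, 5, 0, 7, 6, 9, 13, 15, 1, 4, 14, 10]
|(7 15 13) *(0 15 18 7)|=6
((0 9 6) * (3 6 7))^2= ((0 9 7 3 6))^2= (0 7 6 9 3)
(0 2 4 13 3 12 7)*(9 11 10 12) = (0 2 4 13 3 9 11 10 12 7) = [2, 1, 4, 9, 13, 5, 6, 0, 8, 11, 12, 10, 7, 3]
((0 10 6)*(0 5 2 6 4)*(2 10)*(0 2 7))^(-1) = (0 7)(2 4 10 5 6) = ((0 7)(2 6 5 10 4))^(-1)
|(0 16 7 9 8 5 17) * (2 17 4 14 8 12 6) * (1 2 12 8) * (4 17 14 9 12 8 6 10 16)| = 84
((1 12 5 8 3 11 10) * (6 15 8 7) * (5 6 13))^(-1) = (1 10 11 3 8 15 6 12)(5 13 7)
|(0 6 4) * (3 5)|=|(0 6 4)(3 5)|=6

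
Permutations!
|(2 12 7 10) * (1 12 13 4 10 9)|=|(1 12 7 9)(2 13 4 10)|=4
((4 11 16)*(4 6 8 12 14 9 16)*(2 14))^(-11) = ((2 14 9 16 6 8 12)(4 11))^(-11) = (2 16 12 9 8 14 6)(4 11)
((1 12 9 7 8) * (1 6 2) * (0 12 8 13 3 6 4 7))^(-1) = ((0 12 9)(1 8 4 7 13 3 6 2))^(-1) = (0 9 12)(1 2 6 3 13 7 4 8)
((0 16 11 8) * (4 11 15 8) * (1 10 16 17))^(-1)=((0 17 1 10 16 15 8)(4 11))^(-1)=(0 8 15 16 10 1 17)(4 11)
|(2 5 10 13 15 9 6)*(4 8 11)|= 21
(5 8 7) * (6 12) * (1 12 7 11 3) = (1 12 6 7 5 8 11 3) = [0, 12, 2, 1, 4, 8, 7, 5, 11, 9, 10, 3, 6]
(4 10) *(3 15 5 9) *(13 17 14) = [0, 1, 2, 15, 10, 9, 6, 7, 8, 3, 4, 11, 12, 17, 13, 5, 16, 14] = (3 15 5 9)(4 10)(13 17 14)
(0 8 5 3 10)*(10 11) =[8, 1, 2, 11, 4, 3, 6, 7, 5, 9, 0, 10] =(0 8 5 3 11 10)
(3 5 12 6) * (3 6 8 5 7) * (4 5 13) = (3 7)(4 5 12 8 13) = [0, 1, 2, 7, 5, 12, 6, 3, 13, 9, 10, 11, 8, 4]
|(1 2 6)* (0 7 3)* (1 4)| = |(0 7 3)(1 2 6 4)| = 12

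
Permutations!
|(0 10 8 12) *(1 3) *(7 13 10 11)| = 14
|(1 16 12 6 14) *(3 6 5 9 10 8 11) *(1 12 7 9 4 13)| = 14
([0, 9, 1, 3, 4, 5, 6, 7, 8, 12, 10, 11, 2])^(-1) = (1 2 12 9)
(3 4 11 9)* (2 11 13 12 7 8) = [0, 1, 11, 4, 13, 5, 6, 8, 2, 3, 10, 9, 7, 12] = (2 11 9 3 4 13 12 7 8)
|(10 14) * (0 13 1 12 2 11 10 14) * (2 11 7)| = 6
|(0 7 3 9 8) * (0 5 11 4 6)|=9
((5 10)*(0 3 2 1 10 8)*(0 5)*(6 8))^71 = ((0 3 2 1 10)(5 6 8))^71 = (0 3 2 1 10)(5 8 6)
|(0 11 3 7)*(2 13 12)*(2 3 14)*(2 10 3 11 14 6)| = 5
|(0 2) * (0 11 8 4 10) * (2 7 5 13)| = 9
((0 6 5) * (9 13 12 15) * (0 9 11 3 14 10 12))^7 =(0 5 13 6 9)(3 14 10 12 15 11)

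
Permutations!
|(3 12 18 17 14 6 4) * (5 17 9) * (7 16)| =18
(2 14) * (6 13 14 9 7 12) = (2 9 7 12 6 13 14) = [0, 1, 9, 3, 4, 5, 13, 12, 8, 7, 10, 11, 6, 14, 2]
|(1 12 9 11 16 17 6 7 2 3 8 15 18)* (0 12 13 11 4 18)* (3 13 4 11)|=39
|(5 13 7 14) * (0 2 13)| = 6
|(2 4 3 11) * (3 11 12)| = 6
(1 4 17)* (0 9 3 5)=(0 9 3 5)(1 4 17)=[9, 4, 2, 5, 17, 0, 6, 7, 8, 3, 10, 11, 12, 13, 14, 15, 16, 1]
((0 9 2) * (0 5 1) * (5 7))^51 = ((0 9 2 7 5 1))^51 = (0 7)(1 2)(5 9)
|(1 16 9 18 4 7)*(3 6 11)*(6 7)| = 9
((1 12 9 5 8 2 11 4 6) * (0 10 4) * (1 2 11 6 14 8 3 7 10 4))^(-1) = (0 11 8 14 4)(1 10 7 3 5 9 12)(2 6)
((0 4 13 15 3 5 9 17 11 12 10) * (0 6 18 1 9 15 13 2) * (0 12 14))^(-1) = (0 14 11 17 9 1 18 6 10 12 2 4)(3 15 5)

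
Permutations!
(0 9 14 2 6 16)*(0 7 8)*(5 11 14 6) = (0 9 6 16 7 8)(2 5 11 14) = [9, 1, 5, 3, 4, 11, 16, 8, 0, 6, 10, 14, 12, 13, 2, 15, 7]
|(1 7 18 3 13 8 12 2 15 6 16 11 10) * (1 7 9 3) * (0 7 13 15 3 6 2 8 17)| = 66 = |(0 7 18 1 9 6 16 11 10 13 17)(2 3 15)(8 12)|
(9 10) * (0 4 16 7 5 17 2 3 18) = (0 4 16 7 5 17 2 3 18)(9 10) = [4, 1, 3, 18, 16, 17, 6, 5, 8, 10, 9, 11, 12, 13, 14, 15, 7, 2, 0]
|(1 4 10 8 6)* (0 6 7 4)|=12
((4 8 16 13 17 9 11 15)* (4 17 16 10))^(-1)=((4 8 10)(9 11 15 17)(13 16))^(-1)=(4 10 8)(9 17 15 11)(13 16)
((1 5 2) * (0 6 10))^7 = (0 6 10)(1 5 2)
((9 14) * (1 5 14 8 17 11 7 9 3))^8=((1 5 14 3)(7 9 8 17 11))^8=(7 17 9 11 8)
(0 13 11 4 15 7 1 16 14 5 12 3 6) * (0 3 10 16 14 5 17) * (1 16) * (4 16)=(0 13 11 16 5 12 10 1 14 17)(3 6)(4 15 7)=[13, 14, 2, 6, 15, 12, 3, 4, 8, 9, 1, 16, 10, 11, 17, 7, 5, 0]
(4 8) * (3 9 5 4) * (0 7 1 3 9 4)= (0 7 1 3 4 8 9 5)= [7, 3, 2, 4, 8, 0, 6, 1, 9, 5]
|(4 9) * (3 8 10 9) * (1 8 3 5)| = 6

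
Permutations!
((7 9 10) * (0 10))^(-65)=(0 9 7 10)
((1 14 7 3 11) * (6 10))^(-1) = (1 11 3 7 14)(6 10)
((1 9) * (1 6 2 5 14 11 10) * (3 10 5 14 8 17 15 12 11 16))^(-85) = (1 2 3 9 14 10 6 16)(5 11 12 15 17 8)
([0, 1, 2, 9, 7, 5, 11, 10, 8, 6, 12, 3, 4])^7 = [0, 1, 2, 11, 12, 5, 9, 4, 8, 3, 7, 6, 10]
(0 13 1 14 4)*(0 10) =(0 13 1 14 4 10) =[13, 14, 2, 3, 10, 5, 6, 7, 8, 9, 0, 11, 12, 1, 4]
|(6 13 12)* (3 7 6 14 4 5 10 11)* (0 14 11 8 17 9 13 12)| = 45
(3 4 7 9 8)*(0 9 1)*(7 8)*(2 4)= [9, 0, 4, 2, 8, 5, 6, 1, 3, 7]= (0 9 7 1)(2 4 8 3)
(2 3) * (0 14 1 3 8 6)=(0 14 1 3 2 8 6)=[14, 3, 8, 2, 4, 5, 0, 7, 6, 9, 10, 11, 12, 13, 1]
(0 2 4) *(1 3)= (0 2 4)(1 3)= [2, 3, 4, 1, 0]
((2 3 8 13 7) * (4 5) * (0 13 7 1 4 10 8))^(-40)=(13)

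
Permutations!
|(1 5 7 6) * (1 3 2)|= |(1 5 7 6 3 2)|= 6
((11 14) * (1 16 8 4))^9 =((1 16 8 4)(11 14))^9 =(1 16 8 4)(11 14)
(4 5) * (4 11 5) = (5 11) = [0, 1, 2, 3, 4, 11, 6, 7, 8, 9, 10, 5]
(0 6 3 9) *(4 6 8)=[8, 1, 2, 9, 6, 5, 3, 7, 4, 0]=(0 8 4 6 3 9)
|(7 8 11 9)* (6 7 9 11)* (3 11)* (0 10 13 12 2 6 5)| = 18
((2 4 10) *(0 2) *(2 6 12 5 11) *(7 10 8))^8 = ((0 6 12 5 11 2 4 8 7 10))^8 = (0 7 4 11 12)(2 5 6 10 8)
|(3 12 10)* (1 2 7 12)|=6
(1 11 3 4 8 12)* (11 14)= (1 14 11 3 4 8 12)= [0, 14, 2, 4, 8, 5, 6, 7, 12, 9, 10, 3, 1, 13, 11]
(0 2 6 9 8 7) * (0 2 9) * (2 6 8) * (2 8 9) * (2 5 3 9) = [5, 1, 2, 9, 4, 3, 0, 6, 7, 8] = (0 5 3 9 8 7 6)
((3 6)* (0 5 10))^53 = ((0 5 10)(3 6))^53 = (0 10 5)(3 6)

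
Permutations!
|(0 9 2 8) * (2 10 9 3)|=|(0 3 2 8)(9 10)|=4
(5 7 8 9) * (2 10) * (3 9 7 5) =(2 10)(3 9)(7 8) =[0, 1, 10, 9, 4, 5, 6, 8, 7, 3, 2]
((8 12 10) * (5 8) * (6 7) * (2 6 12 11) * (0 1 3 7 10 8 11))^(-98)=(0 12 3)(1 8 7)(2 10 11 6 5)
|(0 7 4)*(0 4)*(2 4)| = |(0 7)(2 4)| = 2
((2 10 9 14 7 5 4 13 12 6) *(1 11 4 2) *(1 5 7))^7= (1 2 13 14 5 4 9 6 11 10 12)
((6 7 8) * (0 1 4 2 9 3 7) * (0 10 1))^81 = (10)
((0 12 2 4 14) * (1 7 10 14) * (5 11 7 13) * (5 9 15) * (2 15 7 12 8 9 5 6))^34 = (0 10 9)(1 2 15 11 13 4 6 12 5)(7 8 14)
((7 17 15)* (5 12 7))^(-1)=(5 15 17 7 12)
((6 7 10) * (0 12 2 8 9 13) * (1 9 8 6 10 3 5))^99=(0 13 9 1 5 3 7 6 2 12)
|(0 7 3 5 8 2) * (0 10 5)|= 12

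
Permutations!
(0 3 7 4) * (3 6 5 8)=(0 6 5 8 3 7 4)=[6, 1, 2, 7, 0, 8, 5, 4, 3]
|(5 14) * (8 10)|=|(5 14)(8 10)|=2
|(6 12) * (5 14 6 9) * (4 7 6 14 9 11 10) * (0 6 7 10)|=|(14)(0 6 12 11)(4 10)(5 9)|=4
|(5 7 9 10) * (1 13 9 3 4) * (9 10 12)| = 14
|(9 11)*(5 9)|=|(5 9 11)|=3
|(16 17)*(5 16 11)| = 4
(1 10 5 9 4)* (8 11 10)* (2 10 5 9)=(1 8 11 5 2 10 9 4)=[0, 8, 10, 3, 1, 2, 6, 7, 11, 4, 9, 5]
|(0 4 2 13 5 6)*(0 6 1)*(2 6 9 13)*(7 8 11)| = 21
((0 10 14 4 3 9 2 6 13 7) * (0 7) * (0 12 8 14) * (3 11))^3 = ((0 10)(2 6 13 12 8 14 4 11 3 9))^3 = (0 10)(2 12 4 9 13 14 3 6 8 11)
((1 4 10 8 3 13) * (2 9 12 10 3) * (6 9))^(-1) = ((1 4 3 13)(2 6 9 12 10 8))^(-1) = (1 13 3 4)(2 8 10 12 9 6)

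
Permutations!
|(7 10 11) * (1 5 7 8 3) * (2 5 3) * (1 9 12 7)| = 10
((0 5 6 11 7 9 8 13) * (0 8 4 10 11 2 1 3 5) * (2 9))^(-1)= (1 2 7 11 10 4 9 6 5 3)(8 13)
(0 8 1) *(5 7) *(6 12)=(0 8 1)(5 7)(6 12)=[8, 0, 2, 3, 4, 7, 12, 5, 1, 9, 10, 11, 6]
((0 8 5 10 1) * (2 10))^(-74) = (0 10 5)(1 2 8)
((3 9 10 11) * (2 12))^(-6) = ((2 12)(3 9 10 11))^(-6) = (12)(3 10)(9 11)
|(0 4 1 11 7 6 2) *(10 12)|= 14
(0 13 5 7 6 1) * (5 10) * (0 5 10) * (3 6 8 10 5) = (0 13)(1 3 6)(5 7 8 10) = [13, 3, 2, 6, 4, 7, 1, 8, 10, 9, 5, 11, 12, 0]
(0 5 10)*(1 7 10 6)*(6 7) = (0 5 7 10)(1 6) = [5, 6, 2, 3, 4, 7, 1, 10, 8, 9, 0]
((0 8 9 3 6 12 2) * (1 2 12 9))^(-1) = ((12)(0 8 1 2)(3 6 9))^(-1) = (12)(0 2 1 8)(3 9 6)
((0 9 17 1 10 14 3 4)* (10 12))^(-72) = ((0 9 17 1 12 10 14 3 4))^(-72) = (17)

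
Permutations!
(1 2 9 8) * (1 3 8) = (1 2 9)(3 8) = [0, 2, 9, 8, 4, 5, 6, 7, 3, 1]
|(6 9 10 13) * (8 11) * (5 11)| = |(5 11 8)(6 9 10 13)| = 12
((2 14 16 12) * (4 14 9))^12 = ((2 9 4 14 16 12))^12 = (16)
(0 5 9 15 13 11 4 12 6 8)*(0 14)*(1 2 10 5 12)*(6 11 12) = [6, 2, 10, 3, 1, 9, 8, 7, 14, 15, 5, 4, 11, 12, 0, 13] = (0 6 8 14)(1 2 10 5 9 15 13 12 11 4)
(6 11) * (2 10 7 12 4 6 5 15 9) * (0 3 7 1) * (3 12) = (0 12 4 6 11 5 15 9 2 10 1)(3 7) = [12, 0, 10, 7, 6, 15, 11, 3, 8, 2, 1, 5, 4, 13, 14, 9]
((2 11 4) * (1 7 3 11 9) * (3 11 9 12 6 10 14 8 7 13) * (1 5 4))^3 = (1 9 2 10 7 13 5 12 14 11 3 4 6 8)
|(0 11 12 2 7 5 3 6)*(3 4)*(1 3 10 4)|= |(0 11 12 2 7 5 1 3 6)(4 10)|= 18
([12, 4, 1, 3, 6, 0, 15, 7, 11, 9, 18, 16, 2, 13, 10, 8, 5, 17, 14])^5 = (0 6 5 4 16 1 11 2 8 12 15)(10 14 18)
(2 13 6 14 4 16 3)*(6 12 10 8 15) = [0, 1, 13, 2, 16, 5, 14, 7, 15, 9, 8, 11, 10, 12, 4, 6, 3] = (2 13 12 10 8 15 6 14 4 16 3)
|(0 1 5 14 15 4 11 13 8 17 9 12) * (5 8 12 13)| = 35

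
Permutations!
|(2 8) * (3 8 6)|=|(2 6 3 8)|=4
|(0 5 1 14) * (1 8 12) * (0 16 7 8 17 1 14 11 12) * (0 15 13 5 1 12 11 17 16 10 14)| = 12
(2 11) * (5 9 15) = (2 11)(5 9 15) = [0, 1, 11, 3, 4, 9, 6, 7, 8, 15, 10, 2, 12, 13, 14, 5]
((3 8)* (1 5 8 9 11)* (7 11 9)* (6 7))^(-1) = (1 11 7 6 3 8 5)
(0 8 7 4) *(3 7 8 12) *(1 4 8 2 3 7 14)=[12, 4, 3, 14, 0, 5, 6, 8, 2, 9, 10, 11, 7, 13, 1]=(0 12 7 8 2 3 14 1 4)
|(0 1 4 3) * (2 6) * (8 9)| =|(0 1 4 3)(2 6)(8 9)| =4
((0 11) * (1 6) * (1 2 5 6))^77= (0 11)(2 6 5)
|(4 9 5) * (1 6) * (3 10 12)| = 6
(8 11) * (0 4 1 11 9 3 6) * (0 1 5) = (0 4 5)(1 11 8 9 3 6) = [4, 11, 2, 6, 5, 0, 1, 7, 9, 3, 10, 8]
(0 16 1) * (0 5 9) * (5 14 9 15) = (0 16 1 14 9)(5 15) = [16, 14, 2, 3, 4, 15, 6, 7, 8, 0, 10, 11, 12, 13, 9, 5, 1]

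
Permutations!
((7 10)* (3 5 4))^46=((3 5 4)(7 10))^46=(10)(3 5 4)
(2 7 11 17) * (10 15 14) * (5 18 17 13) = (2 7 11 13 5 18 17)(10 15 14) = [0, 1, 7, 3, 4, 18, 6, 11, 8, 9, 15, 13, 12, 5, 10, 14, 16, 2, 17]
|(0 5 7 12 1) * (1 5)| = 6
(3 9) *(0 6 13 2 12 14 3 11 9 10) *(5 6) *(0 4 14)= (0 5 6 13 2 12)(3 10 4 14)(9 11)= [5, 1, 12, 10, 14, 6, 13, 7, 8, 11, 4, 9, 0, 2, 3]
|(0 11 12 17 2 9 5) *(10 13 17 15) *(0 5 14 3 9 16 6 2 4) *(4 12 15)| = |(0 11 15 10 13 17 12 4)(2 16 6)(3 9 14)| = 24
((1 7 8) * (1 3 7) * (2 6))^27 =((2 6)(3 7 8))^27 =(8)(2 6)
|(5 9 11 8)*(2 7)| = |(2 7)(5 9 11 8)| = 4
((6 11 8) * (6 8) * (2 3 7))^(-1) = (2 7 3)(6 11) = ((2 3 7)(6 11))^(-1)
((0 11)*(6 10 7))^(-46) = (11)(6 7 10)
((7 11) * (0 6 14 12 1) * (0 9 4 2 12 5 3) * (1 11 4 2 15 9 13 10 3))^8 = ((0 6 14 5 1 13 10 3)(2 12 11 7 4 15 9))^8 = (2 12 11 7 4 15 9)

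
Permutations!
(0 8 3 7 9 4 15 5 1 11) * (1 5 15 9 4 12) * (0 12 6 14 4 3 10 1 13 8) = (15)(1 11 12 13 8 10)(3 7)(4 9 6 14) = [0, 11, 2, 7, 9, 5, 14, 3, 10, 6, 1, 12, 13, 8, 4, 15]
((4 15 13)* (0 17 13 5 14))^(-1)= ((0 17 13 4 15 5 14))^(-1)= (0 14 5 15 4 13 17)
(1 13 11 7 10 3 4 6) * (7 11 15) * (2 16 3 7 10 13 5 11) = (1 5 11 2 16 3 4 6)(7 13 15 10) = [0, 5, 16, 4, 6, 11, 1, 13, 8, 9, 7, 2, 12, 15, 14, 10, 3]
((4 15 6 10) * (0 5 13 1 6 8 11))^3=((0 5 13 1 6 10 4 15 8 11))^3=(0 1 4 11 13 10 8 5 6 15)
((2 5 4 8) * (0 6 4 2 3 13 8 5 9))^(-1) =((0 6 4 5 2 9)(3 13 8))^(-1) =(0 9 2 5 4 6)(3 8 13)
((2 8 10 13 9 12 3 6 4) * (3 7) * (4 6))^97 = (2 3 12 13 8 4 7 9 10)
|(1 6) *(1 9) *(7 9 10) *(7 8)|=|(1 6 10 8 7 9)|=6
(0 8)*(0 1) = (0 8 1) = [8, 0, 2, 3, 4, 5, 6, 7, 1]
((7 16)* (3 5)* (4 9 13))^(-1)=(3 5)(4 13 9)(7 16)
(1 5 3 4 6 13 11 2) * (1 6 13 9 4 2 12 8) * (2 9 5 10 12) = (1 10 12 8)(2 6 5 3 9 4 13 11) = [0, 10, 6, 9, 13, 3, 5, 7, 1, 4, 12, 2, 8, 11]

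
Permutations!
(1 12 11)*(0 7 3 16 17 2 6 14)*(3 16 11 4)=(0 7 16 17 2 6 14)(1 12 4 3 11)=[7, 12, 6, 11, 3, 5, 14, 16, 8, 9, 10, 1, 4, 13, 0, 15, 17, 2]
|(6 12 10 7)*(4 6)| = 5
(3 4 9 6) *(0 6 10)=[6, 1, 2, 4, 9, 5, 3, 7, 8, 10, 0]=(0 6 3 4 9 10)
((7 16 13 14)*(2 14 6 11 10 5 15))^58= ((2 14 7 16 13 6 11 10 5 15))^58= (2 5 11 13 7)(6 16 14 15 10)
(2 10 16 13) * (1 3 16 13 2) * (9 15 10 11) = (1 3 16 2 11 9 15 10 13) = [0, 3, 11, 16, 4, 5, 6, 7, 8, 15, 13, 9, 12, 1, 14, 10, 2]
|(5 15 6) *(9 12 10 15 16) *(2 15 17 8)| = 10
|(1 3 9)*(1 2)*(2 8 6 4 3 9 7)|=8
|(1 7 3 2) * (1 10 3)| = 6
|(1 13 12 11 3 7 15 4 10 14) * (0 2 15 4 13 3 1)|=12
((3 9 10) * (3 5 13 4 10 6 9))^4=(13)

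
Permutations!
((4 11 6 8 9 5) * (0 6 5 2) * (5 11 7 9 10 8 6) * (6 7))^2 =(11)(0 4 7 2 5 6 9)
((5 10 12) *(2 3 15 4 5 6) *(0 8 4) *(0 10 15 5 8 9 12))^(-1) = (0 10 15 5 3 2 6 12 9)(4 8)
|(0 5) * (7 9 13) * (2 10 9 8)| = |(0 5)(2 10 9 13 7 8)| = 6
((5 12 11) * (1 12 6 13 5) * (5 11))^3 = (1 6)(5 11)(12 13)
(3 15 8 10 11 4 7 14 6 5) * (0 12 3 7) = (0 12 3 15 8 10 11 4)(5 7 14 6) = [12, 1, 2, 15, 0, 7, 5, 14, 10, 9, 11, 4, 3, 13, 6, 8]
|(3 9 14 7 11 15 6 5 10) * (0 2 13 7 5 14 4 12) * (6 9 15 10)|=|(0 2 13 7 11 10 3 15 9 4 12)(5 6 14)|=33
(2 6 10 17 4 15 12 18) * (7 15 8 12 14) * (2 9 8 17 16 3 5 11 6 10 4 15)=(2 10 16 3 5 11 6 4 17 15 14 7)(8 12 18 9)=[0, 1, 10, 5, 17, 11, 4, 2, 12, 8, 16, 6, 18, 13, 7, 14, 3, 15, 9]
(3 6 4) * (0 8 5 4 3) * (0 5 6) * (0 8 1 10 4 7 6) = (0 1 10 4 5 7 6 3 8) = [1, 10, 2, 8, 5, 7, 3, 6, 0, 9, 4]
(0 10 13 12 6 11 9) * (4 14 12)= (0 10 13 4 14 12 6 11 9)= [10, 1, 2, 3, 14, 5, 11, 7, 8, 0, 13, 9, 6, 4, 12]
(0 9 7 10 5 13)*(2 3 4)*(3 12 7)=[9, 1, 12, 4, 2, 13, 6, 10, 8, 3, 5, 11, 7, 0]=(0 9 3 4 2 12 7 10 5 13)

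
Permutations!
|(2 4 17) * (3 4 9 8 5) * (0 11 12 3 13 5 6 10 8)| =24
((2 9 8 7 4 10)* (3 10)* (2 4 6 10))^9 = (2 9 8 7 6 10 4 3)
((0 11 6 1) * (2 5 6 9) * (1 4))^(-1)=((0 11 9 2 5 6 4 1))^(-1)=(0 1 4 6 5 2 9 11)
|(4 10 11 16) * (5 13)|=|(4 10 11 16)(5 13)|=4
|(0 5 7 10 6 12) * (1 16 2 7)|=9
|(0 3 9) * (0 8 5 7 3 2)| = |(0 2)(3 9 8 5 7)| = 10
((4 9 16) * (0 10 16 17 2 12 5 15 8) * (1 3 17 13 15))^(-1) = (0 8 15 13 9 4 16 10)(1 5 12 2 17 3) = ((0 10 16 4 9 13 15 8)(1 3 17 2 12 5))^(-1)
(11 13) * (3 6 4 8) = (3 6 4 8)(11 13) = [0, 1, 2, 6, 8, 5, 4, 7, 3, 9, 10, 13, 12, 11]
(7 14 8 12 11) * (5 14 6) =(5 14 8 12 11 7 6) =[0, 1, 2, 3, 4, 14, 5, 6, 12, 9, 10, 7, 11, 13, 8]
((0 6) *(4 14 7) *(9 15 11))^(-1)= (0 6)(4 7 14)(9 11 15)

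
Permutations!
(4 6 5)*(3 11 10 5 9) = (3 11 10 5 4 6 9) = [0, 1, 2, 11, 6, 4, 9, 7, 8, 3, 5, 10]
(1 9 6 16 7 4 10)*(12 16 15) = (1 9 6 15 12 16 7 4 10) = [0, 9, 2, 3, 10, 5, 15, 4, 8, 6, 1, 11, 16, 13, 14, 12, 7]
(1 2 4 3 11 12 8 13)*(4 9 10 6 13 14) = (1 2 9 10 6 13)(3 11 12 8 14 4) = [0, 2, 9, 11, 3, 5, 13, 7, 14, 10, 6, 12, 8, 1, 4]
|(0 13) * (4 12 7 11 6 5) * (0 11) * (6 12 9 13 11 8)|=12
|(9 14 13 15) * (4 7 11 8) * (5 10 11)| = 12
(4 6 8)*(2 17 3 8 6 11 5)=[0, 1, 17, 8, 11, 2, 6, 7, 4, 9, 10, 5, 12, 13, 14, 15, 16, 3]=(2 17 3 8 4 11 5)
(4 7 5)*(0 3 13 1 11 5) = (0 3 13 1 11 5 4 7) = [3, 11, 2, 13, 7, 4, 6, 0, 8, 9, 10, 5, 12, 1]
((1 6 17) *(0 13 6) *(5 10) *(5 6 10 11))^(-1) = (0 1 17 6 10 13)(5 11)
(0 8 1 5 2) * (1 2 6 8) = [1, 5, 0, 3, 4, 6, 8, 7, 2] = (0 1 5 6 8 2)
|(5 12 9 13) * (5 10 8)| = |(5 12 9 13 10 8)| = 6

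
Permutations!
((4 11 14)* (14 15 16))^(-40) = (16)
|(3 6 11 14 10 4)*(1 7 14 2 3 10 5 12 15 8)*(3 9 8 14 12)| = 12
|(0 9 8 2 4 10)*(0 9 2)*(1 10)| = |(0 2 4 1 10 9 8)| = 7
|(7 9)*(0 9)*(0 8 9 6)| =|(0 6)(7 8 9)| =6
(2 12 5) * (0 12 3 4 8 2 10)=(0 12 5 10)(2 3 4 8)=[12, 1, 3, 4, 8, 10, 6, 7, 2, 9, 0, 11, 5]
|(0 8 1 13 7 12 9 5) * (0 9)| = |(0 8 1 13 7 12)(5 9)| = 6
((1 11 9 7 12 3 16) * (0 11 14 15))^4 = ((0 11 9 7 12 3 16 1 14 15))^4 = (0 12 14 9 16)(1 11 3 15 7)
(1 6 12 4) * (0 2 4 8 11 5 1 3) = (0 2 4 3)(1 6 12 8 11 5) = [2, 6, 4, 0, 3, 1, 12, 7, 11, 9, 10, 5, 8]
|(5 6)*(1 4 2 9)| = |(1 4 2 9)(5 6)| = 4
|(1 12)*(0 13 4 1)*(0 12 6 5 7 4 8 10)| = 20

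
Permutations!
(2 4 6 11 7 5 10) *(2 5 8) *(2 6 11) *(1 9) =[0, 9, 4, 3, 11, 10, 2, 8, 6, 1, 5, 7] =(1 9)(2 4 11 7 8 6)(5 10)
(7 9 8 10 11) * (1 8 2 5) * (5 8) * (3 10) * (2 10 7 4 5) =(1 2 8 3 7 9 10 11 4 5) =[0, 2, 8, 7, 5, 1, 6, 9, 3, 10, 11, 4]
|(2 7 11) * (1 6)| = 6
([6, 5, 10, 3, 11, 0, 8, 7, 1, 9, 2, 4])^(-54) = [6, 5, 2, 3, 4, 0, 8, 7, 1, 9, 10, 11]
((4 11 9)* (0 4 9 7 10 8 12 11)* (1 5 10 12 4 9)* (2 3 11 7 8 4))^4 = ((0 9 1 5 10 4)(2 3 11 8)(7 12))^4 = (12)(0 10 1)(4 5 9)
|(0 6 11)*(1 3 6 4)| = 6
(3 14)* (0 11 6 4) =(0 11 6 4)(3 14) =[11, 1, 2, 14, 0, 5, 4, 7, 8, 9, 10, 6, 12, 13, 3]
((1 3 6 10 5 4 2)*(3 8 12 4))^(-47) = (1 4 8 2 12)(3 6 10 5)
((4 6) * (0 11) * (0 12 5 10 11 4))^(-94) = (0 6 4)(5 11)(10 12)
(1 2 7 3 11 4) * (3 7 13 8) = [0, 2, 13, 11, 1, 5, 6, 7, 3, 9, 10, 4, 12, 8] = (1 2 13 8 3 11 4)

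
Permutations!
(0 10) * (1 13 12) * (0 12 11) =(0 10 12 1 13 11) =[10, 13, 2, 3, 4, 5, 6, 7, 8, 9, 12, 0, 1, 11]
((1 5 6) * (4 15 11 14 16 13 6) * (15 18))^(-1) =((1 5 4 18 15 11 14 16 13 6))^(-1) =(1 6 13 16 14 11 15 18 4 5)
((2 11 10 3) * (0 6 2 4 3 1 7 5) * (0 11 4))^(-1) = (0 3 4 2 6)(1 10 11 5 7)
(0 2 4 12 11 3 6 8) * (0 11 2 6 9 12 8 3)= (0 6 3 9 12 2 4 8 11)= [6, 1, 4, 9, 8, 5, 3, 7, 11, 12, 10, 0, 2]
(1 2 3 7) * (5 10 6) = (1 2 3 7)(5 10 6) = [0, 2, 3, 7, 4, 10, 5, 1, 8, 9, 6]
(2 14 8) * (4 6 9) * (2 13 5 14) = (4 6 9)(5 14 8 13) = [0, 1, 2, 3, 6, 14, 9, 7, 13, 4, 10, 11, 12, 5, 8]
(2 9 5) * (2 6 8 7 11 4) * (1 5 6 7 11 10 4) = (1 5 7 10 4 2 9 6 8 11) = [0, 5, 9, 3, 2, 7, 8, 10, 11, 6, 4, 1]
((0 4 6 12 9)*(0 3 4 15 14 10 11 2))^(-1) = (0 2 11 10 14 15)(3 9 12 6 4)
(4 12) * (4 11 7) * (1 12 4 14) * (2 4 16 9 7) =(1 12 11 2 4 16 9 7 14) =[0, 12, 4, 3, 16, 5, 6, 14, 8, 7, 10, 2, 11, 13, 1, 15, 9]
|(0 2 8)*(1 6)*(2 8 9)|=|(0 8)(1 6)(2 9)|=2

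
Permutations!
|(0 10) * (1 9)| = 2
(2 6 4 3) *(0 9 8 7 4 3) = (0 9 8 7 4)(2 6 3) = [9, 1, 6, 2, 0, 5, 3, 4, 7, 8]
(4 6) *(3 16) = (3 16)(4 6) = [0, 1, 2, 16, 6, 5, 4, 7, 8, 9, 10, 11, 12, 13, 14, 15, 3]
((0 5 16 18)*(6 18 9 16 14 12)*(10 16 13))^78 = (18)(9 10)(13 16)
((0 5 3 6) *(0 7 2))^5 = (0 2 7 6 3 5)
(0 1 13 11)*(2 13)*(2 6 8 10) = [1, 6, 13, 3, 4, 5, 8, 7, 10, 9, 2, 0, 12, 11] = (0 1 6 8 10 2 13 11)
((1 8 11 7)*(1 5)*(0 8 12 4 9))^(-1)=((0 8 11 7 5 1 12 4 9))^(-1)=(0 9 4 12 1 5 7 11 8)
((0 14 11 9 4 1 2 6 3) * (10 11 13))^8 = (0 2 9 13 3 1 11 14 6 4 10)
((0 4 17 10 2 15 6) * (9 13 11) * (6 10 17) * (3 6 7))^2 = (17)(0 7 6 4 3)(2 10 15)(9 11 13)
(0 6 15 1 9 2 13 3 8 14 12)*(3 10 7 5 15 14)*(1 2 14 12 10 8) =(0 6 12)(1 9 14 10 7 5 15 2 13 8 3) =[6, 9, 13, 1, 4, 15, 12, 5, 3, 14, 7, 11, 0, 8, 10, 2]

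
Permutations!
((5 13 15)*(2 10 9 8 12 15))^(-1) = (2 13 5 15 12 8 9 10)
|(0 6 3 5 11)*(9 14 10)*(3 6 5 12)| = 6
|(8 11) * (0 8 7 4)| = |(0 8 11 7 4)| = 5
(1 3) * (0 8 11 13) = (0 8 11 13)(1 3) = [8, 3, 2, 1, 4, 5, 6, 7, 11, 9, 10, 13, 12, 0]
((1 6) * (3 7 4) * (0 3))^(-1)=(0 4 7 3)(1 6)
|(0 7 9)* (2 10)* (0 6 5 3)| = 6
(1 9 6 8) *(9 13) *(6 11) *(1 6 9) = (1 13)(6 8)(9 11) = [0, 13, 2, 3, 4, 5, 8, 7, 6, 11, 10, 9, 12, 1]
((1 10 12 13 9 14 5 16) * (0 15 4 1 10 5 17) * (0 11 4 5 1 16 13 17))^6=((0 15 5 13 9 14)(4 16 10 12 17 11))^6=(17)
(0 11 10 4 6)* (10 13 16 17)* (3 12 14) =(0 11 13 16 17 10 4 6)(3 12 14) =[11, 1, 2, 12, 6, 5, 0, 7, 8, 9, 4, 13, 14, 16, 3, 15, 17, 10]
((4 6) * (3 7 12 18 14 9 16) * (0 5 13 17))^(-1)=((0 5 13 17)(3 7 12 18 14 9 16)(4 6))^(-1)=(0 17 13 5)(3 16 9 14 18 12 7)(4 6)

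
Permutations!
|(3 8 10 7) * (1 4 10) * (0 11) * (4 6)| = |(0 11)(1 6 4 10 7 3 8)| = 14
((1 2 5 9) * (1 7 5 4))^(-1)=(1 4 2)(5 7 9)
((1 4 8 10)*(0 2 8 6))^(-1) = (0 6 4 1 10 8 2)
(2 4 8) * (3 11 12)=(2 4 8)(3 11 12)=[0, 1, 4, 11, 8, 5, 6, 7, 2, 9, 10, 12, 3]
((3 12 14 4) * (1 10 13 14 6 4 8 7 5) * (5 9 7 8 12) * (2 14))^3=((1 10 13 2 14 12 6 4 3 5)(7 9))^3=(1 2 6 5 13 12 3 10 14 4)(7 9)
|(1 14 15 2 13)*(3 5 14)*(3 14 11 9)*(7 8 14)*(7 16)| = 8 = |(1 16 7 8 14 15 2 13)(3 5 11 9)|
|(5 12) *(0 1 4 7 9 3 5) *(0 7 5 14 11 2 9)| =30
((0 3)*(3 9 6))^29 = (0 9 6 3)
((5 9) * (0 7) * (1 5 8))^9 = ((0 7)(1 5 9 8))^9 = (0 7)(1 5 9 8)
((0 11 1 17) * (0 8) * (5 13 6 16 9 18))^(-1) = ((0 11 1 17 8)(5 13 6 16 9 18))^(-1) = (0 8 17 1 11)(5 18 9 16 6 13)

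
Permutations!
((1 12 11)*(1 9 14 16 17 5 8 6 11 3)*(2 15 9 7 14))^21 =((1 12 3)(2 15 9)(5 8 6 11 7 14 16 17))^21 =(5 14 6 17 7 8 16 11)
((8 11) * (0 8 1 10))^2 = ((0 8 11 1 10))^2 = (0 11 10 8 1)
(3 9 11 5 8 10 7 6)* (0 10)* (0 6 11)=(0 10 7 11 5 8 6 3 9)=[10, 1, 2, 9, 4, 8, 3, 11, 6, 0, 7, 5]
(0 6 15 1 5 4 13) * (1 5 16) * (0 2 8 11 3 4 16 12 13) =[6, 12, 8, 4, 0, 16, 15, 7, 11, 9, 10, 3, 13, 2, 14, 5, 1] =(0 6 15 5 16 1 12 13 2 8 11 3 4)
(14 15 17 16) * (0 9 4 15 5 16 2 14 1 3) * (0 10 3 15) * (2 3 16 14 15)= (0 9 4)(1 2 15 17 3 10 16)(5 14)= [9, 2, 15, 10, 0, 14, 6, 7, 8, 4, 16, 11, 12, 13, 5, 17, 1, 3]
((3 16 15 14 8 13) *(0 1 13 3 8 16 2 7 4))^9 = (16)(0 1 13 8 3 2 7 4)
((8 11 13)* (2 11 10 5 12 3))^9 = (2 11 13 8 10 5 12 3)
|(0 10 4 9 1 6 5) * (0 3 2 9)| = |(0 10 4)(1 6 5 3 2 9)| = 6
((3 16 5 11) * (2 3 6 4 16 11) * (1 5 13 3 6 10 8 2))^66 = (2 16 11)(3 8 4)(6 13 10)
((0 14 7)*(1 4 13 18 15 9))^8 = (0 7 14)(1 13 15)(4 18 9)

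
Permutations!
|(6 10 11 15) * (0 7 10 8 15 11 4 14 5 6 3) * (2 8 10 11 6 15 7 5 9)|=36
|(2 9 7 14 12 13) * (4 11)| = 6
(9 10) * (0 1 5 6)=(0 1 5 6)(9 10)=[1, 5, 2, 3, 4, 6, 0, 7, 8, 10, 9]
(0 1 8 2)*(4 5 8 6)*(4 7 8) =(0 1 6 7 8 2)(4 5) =[1, 6, 0, 3, 5, 4, 7, 8, 2]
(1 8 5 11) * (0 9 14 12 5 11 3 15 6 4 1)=(0 9 14 12 5 3 15 6 4 1 8 11)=[9, 8, 2, 15, 1, 3, 4, 7, 11, 14, 10, 0, 5, 13, 12, 6]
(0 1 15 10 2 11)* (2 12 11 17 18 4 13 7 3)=(0 1 15 10 12 11)(2 17 18 4 13 7 3)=[1, 15, 17, 2, 13, 5, 6, 3, 8, 9, 12, 0, 11, 7, 14, 10, 16, 18, 4]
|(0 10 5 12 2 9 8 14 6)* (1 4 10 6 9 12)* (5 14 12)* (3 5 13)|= 22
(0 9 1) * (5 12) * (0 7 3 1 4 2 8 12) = [9, 7, 8, 1, 2, 0, 6, 3, 12, 4, 10, 11, 5] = (0 9 4 2 8 12 5)(1 7 3)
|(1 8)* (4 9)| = 2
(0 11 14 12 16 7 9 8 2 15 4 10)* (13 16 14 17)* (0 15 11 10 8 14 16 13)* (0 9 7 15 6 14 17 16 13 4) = (0 10 6 14 12 13 4 8 2 11 16 15)(9 17) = [10, 1, 11, 3, 8, 5, 14, 7, 2, 17, 6, 16, 13, 4, 12, 0, 15, 9]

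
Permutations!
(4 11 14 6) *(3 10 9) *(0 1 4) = (0 1 4 11 14 6)(3 10 9) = [1, 4, 2, 10, 11, 5, 0, 7, 8, 3, 9, 14, 12, 13, 6]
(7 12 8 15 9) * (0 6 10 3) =(0 6 10 3)(7 12 8 15 9) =[6, 1, 2, 0, 4, 5, 10, 12, 15, 7, 3, 11, 8, 13, 14, 9]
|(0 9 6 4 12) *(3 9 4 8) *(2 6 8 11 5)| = 12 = |(0 4 12)(2 6 11 5)(3 9 8)|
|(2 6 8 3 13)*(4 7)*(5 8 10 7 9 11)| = |(2 6 10 7 4 9 11 5 8 3 13)| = 11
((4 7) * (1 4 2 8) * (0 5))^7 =((0 5)(1 4 7 2 8))^7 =(0 5)(1 7 8 4 2)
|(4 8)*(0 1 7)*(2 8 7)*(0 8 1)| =6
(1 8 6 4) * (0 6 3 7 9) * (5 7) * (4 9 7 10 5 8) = (0 6 9)(1 4)(3 8)(5 10) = [6, 4, 2, 8, 1, 10, 9, 7, 3, 0, 5]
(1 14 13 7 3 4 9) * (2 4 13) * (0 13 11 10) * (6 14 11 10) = (0 13 7 3 10)(1 11 6 14 2 4 9) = [13, 11, 4, 10, 9, 5, 14, 3, 8, 1, 0, 6, 12, 7, 2]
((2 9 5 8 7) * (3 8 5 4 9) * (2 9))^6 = (9)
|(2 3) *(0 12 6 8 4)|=|(0 12 6 8 4)(2 3)|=10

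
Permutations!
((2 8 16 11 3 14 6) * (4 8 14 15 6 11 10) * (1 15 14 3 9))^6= ((1 15 6 2 3 14 11 9)(4 8 16 10))^6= (1 11 3 6)(2 15 9 14)(4 16)(8 10)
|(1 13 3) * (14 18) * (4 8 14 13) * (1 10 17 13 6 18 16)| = |(1 4 8 14 16)(3 10 17 13)(6 18)| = 20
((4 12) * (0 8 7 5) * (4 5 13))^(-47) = (0 7 4 5 8 13 12)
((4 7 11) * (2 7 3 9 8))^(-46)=((2 7 11 4 3 9 8))^(-46)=(2 4 8 11 9 7 3)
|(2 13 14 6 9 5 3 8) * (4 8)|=9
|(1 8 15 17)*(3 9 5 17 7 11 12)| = |(1 8 15 7 11 12 3 9 5 17)| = 10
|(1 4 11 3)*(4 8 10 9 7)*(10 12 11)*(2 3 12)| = 4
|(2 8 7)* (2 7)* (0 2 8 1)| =|(8)(0 2 1)| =3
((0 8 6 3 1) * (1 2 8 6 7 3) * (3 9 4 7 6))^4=((0 3 2 8 6 1)(4 7 9))^4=(0 6 2)(1 8 3)(4 7 9)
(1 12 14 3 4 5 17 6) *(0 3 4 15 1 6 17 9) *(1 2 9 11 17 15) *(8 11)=[3, 12, 9, 1, 5, 8, 6, 7, 11, 0, 10, 17, 14, 13, 4, 2, 16, 15]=(0 3 1 12 14 4 5 8 11 17 15 2 9)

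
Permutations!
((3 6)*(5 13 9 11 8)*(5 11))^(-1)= (3 6)(5 9 13)(8 11)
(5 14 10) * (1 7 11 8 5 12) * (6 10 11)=(1 7 6 10 12)(5 14 11 8)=[0, 7, 2, 3, 4, 14, 10, 6, 5, 9, 12, 8, 1, 13, 11]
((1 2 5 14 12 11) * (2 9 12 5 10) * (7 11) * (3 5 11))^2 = ((1 9 12 7 3 5 14 11)(2 10))^2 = (1 12 3 14)(5 11 9 7)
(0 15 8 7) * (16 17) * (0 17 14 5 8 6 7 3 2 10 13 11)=(0 15 6 7 17 16 14 5 8 3 2 10 13 11)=[15, 1, 10, 2, 4, 8, 7, 17, 3, 9, 13, 0, 12, 11, 5, 6, 14, 16]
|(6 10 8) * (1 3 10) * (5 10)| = |(1 3 5 10 8 6)| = 6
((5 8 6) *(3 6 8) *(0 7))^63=((8)(0 7)(3 6 5))^63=(8)(0 7)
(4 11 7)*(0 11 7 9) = (0 11 9)(4 7) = [11, 1, 2, 3, 7, 5, 6, 4, 8, 0, 10, 9]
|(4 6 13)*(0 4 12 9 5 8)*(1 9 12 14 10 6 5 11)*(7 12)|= |(0 4 5 8)(1 9 11)(6 13 14 10)(7 12)|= 12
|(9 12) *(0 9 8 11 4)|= |(0 9 12 8 11 4)|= 6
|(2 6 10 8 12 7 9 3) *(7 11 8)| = |(2 6 10 7 9 3)(8 12 11)| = 6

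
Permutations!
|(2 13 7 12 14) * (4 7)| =6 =|(2 13 4 7 12 14)|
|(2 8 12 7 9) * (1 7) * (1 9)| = 4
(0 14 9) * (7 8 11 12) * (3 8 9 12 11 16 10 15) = (0 14 12 7 9)(3 8 16 10 15) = [14, 1, 2, 8, 4, 5, 6, 9, 16, 0, 15, 11, 7, 13, 12, 3, 10]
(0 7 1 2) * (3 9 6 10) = (0 7 1 2)(3 9 6 10) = [7, 2, 0, 9, 4, 5, 10, 1, 8, 6, 3]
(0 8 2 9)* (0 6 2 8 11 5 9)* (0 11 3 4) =(0 3 4)(2 11 5 9 6) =[3, 1, 11, 4, 0, 9, 2, 7, 8, 6, 10, 5]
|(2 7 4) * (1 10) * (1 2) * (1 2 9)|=|(1 10 9)(2 7 4)|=3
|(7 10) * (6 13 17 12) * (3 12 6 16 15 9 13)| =|(3 12 16 15 9 13 17 6)(7 10)| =8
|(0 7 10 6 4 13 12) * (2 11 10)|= 9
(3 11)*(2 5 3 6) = (2 5 3 11 6) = [0, 1, 5, 11, 4, 3, 2, 7, 8, 9, 10, 6]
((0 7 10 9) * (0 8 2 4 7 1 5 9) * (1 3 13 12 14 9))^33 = (14)(1 5)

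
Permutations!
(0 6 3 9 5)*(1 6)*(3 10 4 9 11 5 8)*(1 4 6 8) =(0 4 9 1 8 3 11 5)(6 10) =[4, 8, 2, 11, 9, 0, 10, 7, 3, 1, 6, 5]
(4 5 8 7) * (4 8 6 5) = [0, 1, 2, 3, 4, 6, 5, 8, 7] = (5 6)(7 8)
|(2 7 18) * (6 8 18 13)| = 6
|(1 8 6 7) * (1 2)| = 5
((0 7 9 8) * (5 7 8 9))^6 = ((9)(0 8)(5 7))^6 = (9)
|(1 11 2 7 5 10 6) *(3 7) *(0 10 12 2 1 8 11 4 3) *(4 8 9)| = 30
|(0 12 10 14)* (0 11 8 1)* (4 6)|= |(0 12 10 14 11 8 1)(4 6)|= 14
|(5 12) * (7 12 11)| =|(5 11 7 12)| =4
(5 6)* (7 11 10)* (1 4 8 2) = (1 4 8 2)(5 6)(7 11 10) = [0, 4, 1, 3, 8, 6, 5, 11, 2, 9, 7, 10]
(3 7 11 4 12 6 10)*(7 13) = (3 13 7 11 4 12 6 10) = [0, 1, 2, 13, 12, 5, 10, 11, 8, 9, 3, 4, 6, 7]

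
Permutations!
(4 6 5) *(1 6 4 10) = (1 6 5 10) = [0, 6, 2, 3, 4, 10, 5, 7, 8, 9, 1]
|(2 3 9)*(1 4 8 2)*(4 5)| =7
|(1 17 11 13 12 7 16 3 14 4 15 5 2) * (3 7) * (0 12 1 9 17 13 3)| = |(0 12)(1 13)(2 9 17 11 3 14 4 15 5)(7 16)| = 18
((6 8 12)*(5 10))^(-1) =(5 10)(6 12 8) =((5 10)(6 8 12))^(-1)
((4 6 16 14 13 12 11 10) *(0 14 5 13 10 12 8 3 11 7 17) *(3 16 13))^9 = (0 3 6 17 5 4 7 16 10 12 8 14 11 13)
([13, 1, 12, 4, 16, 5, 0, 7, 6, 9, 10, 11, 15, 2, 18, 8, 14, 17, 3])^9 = (0 2 15 6 13 12 8)(3 18 14 16 4)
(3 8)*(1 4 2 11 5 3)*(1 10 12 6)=[0, 4, 11, 8, 2, 3, 1, 7, 10, 9, 12, 5, 6]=(1 4 2 11 5 3 8 10 12 6)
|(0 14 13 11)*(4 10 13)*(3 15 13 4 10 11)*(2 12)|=30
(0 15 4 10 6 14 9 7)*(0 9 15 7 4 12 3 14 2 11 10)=[7, 1, 11, 14, 0, 5, 2, 9, 8, 4, 6, 10, 3, 13, 15, 12]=(0 7 9 4)(2 11 10 6)(3 14 15 12)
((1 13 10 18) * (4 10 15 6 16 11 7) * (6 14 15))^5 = (1 7 13 4 6 10 16 18 11)(14 15)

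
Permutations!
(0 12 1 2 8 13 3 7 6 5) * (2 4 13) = (0 12 1 4 13 3 7 6 5)(2 8) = [12, 4, 8, 7, 13, 0, 5, 6, 2, 9, 10, 11, 1, 3]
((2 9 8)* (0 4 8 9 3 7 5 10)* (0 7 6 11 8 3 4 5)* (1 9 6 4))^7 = (0 7 10 5)(1 9 6 11 8 2)(3 4)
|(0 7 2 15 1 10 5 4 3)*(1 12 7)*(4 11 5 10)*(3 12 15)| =|(15)(0 1 4 12 7 2 3)(5 11)| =14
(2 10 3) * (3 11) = [0, 1, 10, 2, 4, 5, 6, 7, 8, 9, 11, 3] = (2 10 11 3)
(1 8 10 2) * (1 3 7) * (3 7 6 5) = (1 8 10 2 7)(3 6 5) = [0, 8, 7, 6, 4, 3, 5, 1, 10, 9, 2]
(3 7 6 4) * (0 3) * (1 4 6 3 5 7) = [5, 4, 2, 1, 0, 7, 6, 3] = (0 5 7 3 1 4)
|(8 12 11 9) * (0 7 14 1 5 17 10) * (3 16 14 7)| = 8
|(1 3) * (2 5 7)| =6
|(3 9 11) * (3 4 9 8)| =6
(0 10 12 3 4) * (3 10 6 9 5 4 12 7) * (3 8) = (0 6 9 5 4)(3 12 10 7 8) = [6, 1, 2, 12, 0, 4, 9, 8, 3, 5, 7, 11, 10]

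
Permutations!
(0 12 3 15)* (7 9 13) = [12, 1, 2, 15, 4, 5, 6, 9, 8, 13, 10, 11, 3, 7, 14, 0] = (0 12 3 15)(7 9 13)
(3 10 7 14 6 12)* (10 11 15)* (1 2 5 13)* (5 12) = (1 2 12 3 11 15 10 7 14 6 5 13) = [0, 2, 12, 11, 4, 13, 5, 14, 8, 9, 7, 15, 3, 1, 6, 10]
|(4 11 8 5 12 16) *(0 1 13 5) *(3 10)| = |(0 1 13 5 12 16 4 11 8)(3 10)| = 18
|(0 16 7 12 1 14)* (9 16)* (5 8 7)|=9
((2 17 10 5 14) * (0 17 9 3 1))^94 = ((0 17 10 5 14 2 9 3 1))^94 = (0 14 1 5 3 10 9 17 2)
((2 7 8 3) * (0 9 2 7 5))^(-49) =((0 9 2 5)(3 7 8))^(-49) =(0 5 2 9)(3 8 7)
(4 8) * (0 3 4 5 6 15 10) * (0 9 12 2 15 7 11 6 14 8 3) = [0, 1, 15, 4, 3, 14, 7, 11, 5, 12, 9, 6, 2, 13, 8, 10] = (2 15 10 9 12)(3 4)(5 14 8)(6 7 11)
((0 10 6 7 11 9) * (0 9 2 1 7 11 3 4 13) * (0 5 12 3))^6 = (0 7 1 2 11 6 10)(3 4 13 5 12)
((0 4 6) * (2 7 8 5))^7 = ((0 4 6)(2 7 8 5))^7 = (0 4 6)(2 5 8 7)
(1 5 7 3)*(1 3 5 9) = (1 9)(5 7) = [0, 9, 2, 3, 4, 7, 6, 5, 8, 1]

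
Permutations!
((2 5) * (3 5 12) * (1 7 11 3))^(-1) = ((1 7 11 3 5 2 12))^(-1) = (1 12 2 5 3 11 7)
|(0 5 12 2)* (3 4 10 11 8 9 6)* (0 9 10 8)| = 11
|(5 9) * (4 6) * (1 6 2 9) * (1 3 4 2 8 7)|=9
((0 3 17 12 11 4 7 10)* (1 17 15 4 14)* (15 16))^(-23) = ((0 3 16 15 4 7 10)(1 17 12 11 14))^(-23) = (0 7 15 3 10 4 16)(1 12 14 17 11)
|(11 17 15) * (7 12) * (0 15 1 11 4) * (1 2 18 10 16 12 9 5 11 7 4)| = |(0 15 1 7 9 5 11 17 2 18 10 16 12 4)| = 14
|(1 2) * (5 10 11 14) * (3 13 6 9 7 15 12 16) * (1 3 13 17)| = 28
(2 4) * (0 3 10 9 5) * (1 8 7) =[3, 8, 4, 10, 2, 0, 6, 1, 7, 5, 9] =(0 3 10 9 5)(1 8 7)(2 4)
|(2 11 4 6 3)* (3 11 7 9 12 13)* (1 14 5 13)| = 9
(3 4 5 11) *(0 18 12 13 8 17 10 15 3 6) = (0 18 12 13 8 17 10 15 3 4 5 11 6) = [18, 1, 2, 4, 5, 11, 0, 7, 17, 9, 15, 6, 13, 8, 14, 3, 16, 10, 12]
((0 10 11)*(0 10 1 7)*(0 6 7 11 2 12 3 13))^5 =((0 1 11 10 2 12 3 13)(6 7))^5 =(0 12 11 13 2 1 3 10)(6 7)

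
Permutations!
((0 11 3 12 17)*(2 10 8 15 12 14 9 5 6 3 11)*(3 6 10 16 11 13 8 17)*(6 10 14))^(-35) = ((0 2 16 11 13 8 15 12 3 6 10 17)(5 14 9))^(-35) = (0 2 16 11 13 8 15 12 3 6 10 17)(5 14 9)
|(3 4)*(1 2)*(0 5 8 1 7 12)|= |(0 5 8 1 2 7 12)(3 4)|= 14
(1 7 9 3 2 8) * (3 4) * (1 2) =(1 7 9 4 3)(2 8) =[0, 7, 8, 1, 3, 5, 6, 9, 2, 4]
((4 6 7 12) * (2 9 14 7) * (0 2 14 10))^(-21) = ((0 2 9 10)(4 6 14 7 12))^(-21) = (0 10 9 2)(4 12 7 14 6)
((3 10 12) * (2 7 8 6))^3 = (12)(2 6 8 7)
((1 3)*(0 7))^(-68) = ((0 7)(1 3))^(-68) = (7)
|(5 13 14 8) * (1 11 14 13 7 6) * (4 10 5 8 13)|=9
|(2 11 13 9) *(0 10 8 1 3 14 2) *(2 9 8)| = |(0 10 2 11 13 8 1 3 14 9)| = 10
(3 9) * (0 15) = (0 15)(3 9) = [15, 1, 2, 9, 4, 5, 6, 7, 8, 3, 10, 11, 12, 13, 14, 0]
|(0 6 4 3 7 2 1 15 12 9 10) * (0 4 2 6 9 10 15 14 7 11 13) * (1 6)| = 18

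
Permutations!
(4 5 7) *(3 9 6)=(3 9 6)(4 5 7)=[0, 1, 2, 9, 5, 7, 3, 4, 8, 6]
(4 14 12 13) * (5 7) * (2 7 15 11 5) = (2 7)(4 14 12 13)(5 15 11) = [0, 1, 7, 3, 14, 15, 6, 2, 8, 9, 10, 5, 13, 4, 12, 11]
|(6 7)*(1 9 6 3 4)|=6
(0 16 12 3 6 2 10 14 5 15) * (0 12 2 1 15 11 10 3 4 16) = (1 15 12 4 16 2 3 6)(5 11 10 14) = [0, 15, 3, 6, 16, 11, 1, 7, 8, 9, 14, 10, 4, 13, 5, 12, 2]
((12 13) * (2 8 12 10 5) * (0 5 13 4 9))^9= ((0 5 2 8 12 4 9)(10 13))^9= (0 2 12 9 5 8 4)(10 13)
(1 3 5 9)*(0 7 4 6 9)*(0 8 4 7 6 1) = (0 6 9)(1 3 5 8 4) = [6, 3, 2, 5, 1, 8, 9, 7, 4, 0]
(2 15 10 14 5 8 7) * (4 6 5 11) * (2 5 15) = (4 6 15 10 14 11)(5 8 7) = [0, 1, 2, 3, 6, 8, 15, 5, 7, 9, 14, 4, 12, 13, 11, 10]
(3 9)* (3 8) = (3 9 8) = [0, 1, 2, 9, 4, 5, 6, 7, 3, 8]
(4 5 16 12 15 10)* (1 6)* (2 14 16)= (1 6)(2 14 16 12 15 10 4 5)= [0, 6, 14, 3, 5, 2, 1, 7, 8, 9, 4, 11, 15, 13, 16, 10, 12]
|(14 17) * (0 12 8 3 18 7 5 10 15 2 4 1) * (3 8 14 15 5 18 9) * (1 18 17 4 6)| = |(0 12 14 4 18 7 17 15 2 6 1)(3 9)(5 10)| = 22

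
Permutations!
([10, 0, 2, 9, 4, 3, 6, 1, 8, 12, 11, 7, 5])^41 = [10, 0, 2, 9, 4, 3, 6, 1, 8, 12, 11, 7, 5]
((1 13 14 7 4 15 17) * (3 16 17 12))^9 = ((1 13 14 7 4 15 12 3 16 17))^9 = (1 17 16 3 12 15 4 7 14 13)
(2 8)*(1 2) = (1 2 8) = [0, 2, 8, 3, 4, 5, 6, 7, 1]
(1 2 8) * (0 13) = (0 13)(1 2 8) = [13, 2, 8, 3, 4, 5, 6, 7, 1, 9, 10, 11, 12, 0]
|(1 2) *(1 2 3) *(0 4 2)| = |(0 4 2)(1 3)| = 6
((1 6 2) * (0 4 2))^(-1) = ((0 4 2 1 6))^(-1) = (0 6 1 2 4)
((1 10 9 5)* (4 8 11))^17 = ((1 10 9 5)(4 8 11))^17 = (1 10 9 5)(4 11 8)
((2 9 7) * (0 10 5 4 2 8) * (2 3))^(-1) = (0 8 7 9 2 3 4 5 10)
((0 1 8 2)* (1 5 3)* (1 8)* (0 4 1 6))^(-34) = (0 1 2 3)(4 8 5 6)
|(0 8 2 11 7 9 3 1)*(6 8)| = 9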